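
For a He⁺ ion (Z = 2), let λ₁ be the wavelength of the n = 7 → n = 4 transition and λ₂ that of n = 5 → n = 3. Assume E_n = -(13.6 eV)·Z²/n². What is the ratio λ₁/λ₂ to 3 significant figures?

λ ∝ 1/ΔE ∝ 1/(1/n_f² − 1/n_i²), and the Z² and hc factors cancel in the ratio.
λ₁/λ₂ = (1/3² − 1/5²)/(1/4² − 1/7²) = 0.07111/0.04209 = 1.69.

1.69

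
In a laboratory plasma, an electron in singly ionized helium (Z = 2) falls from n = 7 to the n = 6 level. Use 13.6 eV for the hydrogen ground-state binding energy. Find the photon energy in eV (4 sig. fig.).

The Bohr energies scale as Z², so for Z = 2: E_n = −54.40/n² eV.
E_7 = −54.40/49 = −1.110 eV and E_6 = −54.40/36 = −1.511 eV.
The photon energy is |E_7 − E_6| = 0.4009 eV.

0.4009 eV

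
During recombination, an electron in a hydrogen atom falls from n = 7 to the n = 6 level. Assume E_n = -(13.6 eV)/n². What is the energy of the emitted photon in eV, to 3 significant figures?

E_7 = −13.60/49 = −0.2776 eV and E_6 = −13.60/36 = −0.3778 eV.
The photon energy is |E_7 − E_6| = 0.100 eV.

0.100 eV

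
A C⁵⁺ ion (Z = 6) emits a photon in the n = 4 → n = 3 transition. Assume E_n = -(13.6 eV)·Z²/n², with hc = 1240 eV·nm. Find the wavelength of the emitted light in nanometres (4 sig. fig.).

52.10 nm

For Z = 6 the level energies scale as Z², so the effective Rydberg energy is 13.6 × 36 = 489.6 eV.
ΔE = 489.6 × (1/3² − 1/4²) = 489.6 × 0.04861 = 23.80 eV.
λ = hc/ΔE = 1240 / 23.80 = 52.10 nm.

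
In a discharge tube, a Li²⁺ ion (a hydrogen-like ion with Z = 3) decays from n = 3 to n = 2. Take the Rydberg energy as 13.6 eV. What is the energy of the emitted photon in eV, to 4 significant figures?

The Bohr energies scale as Z², so for Z = 3: E_n = −122.4/n² eV.
E_3 = −122.4/9 = −13.60 eV and E_2 = −122.4/4 = −30.60 eV.
The photon energy is |E_3 − E_2| = 17.00 eV.

17.00 eV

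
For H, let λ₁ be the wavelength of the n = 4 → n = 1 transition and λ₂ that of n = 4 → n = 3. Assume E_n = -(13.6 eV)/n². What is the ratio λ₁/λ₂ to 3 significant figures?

0.0519

λ ∝ 1/ΔE ∝ 1/(1/n_f² − 1/n_i²), and the Z² and hc factors cancel in the ratio.
λ₁/λ₂ = (1/3² − 1/4²)/(1/1² − 1/4²) = 0.04861/0.9375 = 0.0519.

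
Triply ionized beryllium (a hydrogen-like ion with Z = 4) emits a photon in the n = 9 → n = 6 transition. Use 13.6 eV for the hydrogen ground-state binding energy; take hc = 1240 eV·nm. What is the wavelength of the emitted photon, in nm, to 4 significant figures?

For Z = 4 the level energies scale as Z², so the effective Rydberg energy is 13.6 × 16 = 217.6 eV.
ΔE = 217.6 × (1/6² − 1/9²) = 217.6 × 0.01543 = 3.358 eV.
λ = hc/ΔE = 1240 / 3.358 = 369.3 nm.

369.3 nm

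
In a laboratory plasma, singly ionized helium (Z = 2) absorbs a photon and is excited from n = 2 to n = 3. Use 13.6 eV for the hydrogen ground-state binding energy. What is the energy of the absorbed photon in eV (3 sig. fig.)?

7.56 eV

The Bohr energies scale as Z², so for Z = 2: E_n = −54.40/n² eV.
E_3 = −54.40/9 = −6.044 eV and E_2 = −54.40/4 = −13.60 eV.
The photon energy is |E_3 − E_2| = 7.56 eV.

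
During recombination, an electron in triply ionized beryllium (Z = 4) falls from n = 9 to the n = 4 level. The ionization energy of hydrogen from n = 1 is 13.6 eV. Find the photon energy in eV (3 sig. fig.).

10.9 eV

The Bohr energies scale as Z², so for Z = 4: E_n = −217.6/n² eV.
E_9 = −217.6/81 = −2.686 eV and E_4 = −217.6/16 = −13.60 eV.
The photon energy is |E_9 − E_4| = 10.9 eV.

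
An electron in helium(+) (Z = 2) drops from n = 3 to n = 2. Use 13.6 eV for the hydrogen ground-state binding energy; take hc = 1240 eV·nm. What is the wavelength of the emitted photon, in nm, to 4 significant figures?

For Z = 2 the level energies scale as Z², so the effective Rydberg energy is 13.6 × 4 = 54.40 eV.
ΔE = 54.40 × (1/2² − 1/3²) = 54.40 × 0.1389 = 7.556 eV.
λ = hc/ΔE = 1240 / 7.556 = 164.1 nm.

164.1 nm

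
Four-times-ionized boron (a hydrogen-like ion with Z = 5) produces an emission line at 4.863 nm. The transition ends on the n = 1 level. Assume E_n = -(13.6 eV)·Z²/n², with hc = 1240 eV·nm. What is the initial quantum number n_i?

n_i = 2

The photon energy is ΔE = hc/λ = 1240 / 4.863 = 255.0 eV.
With Z = 5, ΔE = 340.0 × (1/n_f² − 1/n_i²), so 1/n_f² − 1/n_i² = 0.7500.
With n_f = 1: 1/n_i² = 1/1 − 0.7500 = 0.2500, so n_i ≈ 2.00.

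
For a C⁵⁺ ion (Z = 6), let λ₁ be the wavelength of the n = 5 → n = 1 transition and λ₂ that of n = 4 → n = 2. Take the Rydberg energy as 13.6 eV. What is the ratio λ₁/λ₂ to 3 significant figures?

0.195

λ ∝ 1/ΔE ∝ 1/(1/n_f² − 1/n_i²), and the Z² and hc factors cancel in the ratio.
λ₁/λ₂ = (1/2² − 1/4²)/(1/1² − 1/5²) = 0.1875/0.9600 = 0.195.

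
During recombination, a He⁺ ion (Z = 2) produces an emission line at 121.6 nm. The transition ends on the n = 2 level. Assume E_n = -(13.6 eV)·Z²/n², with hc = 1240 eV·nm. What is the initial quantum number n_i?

n_i = 4

The photon energy is ΔE = hc/λ = 1240 / 121.6 = 10.20 eV.
With Z = 2, ΔE = 54.40 × (1/n_f² − 1/n_i²), so 1/n_f² − 1/n_i² = 0.1875.
With n_f = 2: 1/n_i² = 1/4 − 0.1875 = 0.06255, so n_i ≈ 4.00.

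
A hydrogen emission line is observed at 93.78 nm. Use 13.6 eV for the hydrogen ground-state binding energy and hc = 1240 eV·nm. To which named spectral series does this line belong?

Lyman

ΔE = 1240/93.78 = 13.22 eV.
This matches 13.6 × (1/1² − 1/6²), so n_f = 1: the Lyman series.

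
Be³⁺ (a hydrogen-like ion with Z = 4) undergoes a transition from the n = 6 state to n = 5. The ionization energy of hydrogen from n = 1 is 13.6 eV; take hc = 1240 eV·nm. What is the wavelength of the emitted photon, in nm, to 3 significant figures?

For Z = 4 the level energies scale as Z², so the effective Rydberg energy is 13.6 × 16 = 217.6 eV.
ΔE = 217.6 × (1/5² − 1/6²) = 217.6 × 0.01222 = 2.660 eV.
λ = hc/ΔE = 1240 / 2.660 = 466 nm.

466 nm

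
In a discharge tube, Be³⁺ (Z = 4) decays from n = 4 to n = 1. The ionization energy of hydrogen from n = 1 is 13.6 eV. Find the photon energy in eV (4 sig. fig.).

204.0 eV

The Bohr energies scale as Z², so for Z = 4: E_n = −217.6/n² eV.
E_4 = −217.6/16 = −13.60 eV and E_1 = −217.6/1 = −217.6 eV.
The photon energy is |E_4 − E_1| = 204.0 eV.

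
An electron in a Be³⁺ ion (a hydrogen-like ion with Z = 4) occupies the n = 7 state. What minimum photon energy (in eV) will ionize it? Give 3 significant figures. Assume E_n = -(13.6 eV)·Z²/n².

E_n = −13.6 Z²/n² = −217.6/n² eV for Z = 4.
E_7 = −217.6/49 = −4.44 eV, so ionization (to E = 0) requires 4.44 eV.

4.44 eV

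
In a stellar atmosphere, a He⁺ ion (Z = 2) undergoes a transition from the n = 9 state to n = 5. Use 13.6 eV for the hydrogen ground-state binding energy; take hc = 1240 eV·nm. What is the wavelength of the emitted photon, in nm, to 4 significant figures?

For Z = 2 the level energies scale as Z², so the effective Rydberg energy is 13.6 × 4 = 54.40 eV.
ΔE = 54.40 × (1/5² − 1/9²) = 54.40 × 0.02765 = 1.504 eV.
λ = hc/ΔE = 1240 / 1.504 = 824.3 nm.

824.3 nm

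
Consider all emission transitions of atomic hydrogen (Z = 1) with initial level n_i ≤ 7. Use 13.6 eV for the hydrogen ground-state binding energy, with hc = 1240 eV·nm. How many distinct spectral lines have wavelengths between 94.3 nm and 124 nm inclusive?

4

Enumerate all n_i → n_f pairs with 1 ≤ n_f < n_i ≤ 7 and compute λ = 1240 / [13.6·1·(1/n_f² − 1/n_i²)].
Lines falling in [94.3, 124] nm: 5→1 (94.98 nm), 4→1 (97.25 nm), 3→1 (102.6 nm), 2→1 (121.6 nm).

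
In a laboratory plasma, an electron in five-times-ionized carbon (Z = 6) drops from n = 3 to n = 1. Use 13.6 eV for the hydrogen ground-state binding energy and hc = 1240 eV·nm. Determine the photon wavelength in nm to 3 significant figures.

For Z = 6 the level energies scale as Z², so the effective Rydberg energy is 13.6 × 36 = 489.6 eV.
ΔE = 489.6 × (1/1² − 1/3²) = 489.6 × 0.8889 = 435.2 eV.
λ = hc/ΔE = 1240 / 435.2 = 2.85 nm.

2.85 nm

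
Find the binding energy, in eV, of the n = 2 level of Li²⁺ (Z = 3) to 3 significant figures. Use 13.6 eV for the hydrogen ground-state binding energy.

E_n = −13.6 Z²/n² = −122.4/n² eV for Z = 3.
E_2 = −122.4/4 = −30.6 eV, so ionization (to E = 0) requires 30.6 eV.

30.6 eV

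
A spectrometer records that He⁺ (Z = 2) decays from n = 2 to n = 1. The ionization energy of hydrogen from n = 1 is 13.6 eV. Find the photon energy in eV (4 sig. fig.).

The Bohr energies scale as Z², so for Z = 2: E_n = −54.40/n² eV.
E_2 = −54.40/4 = −13.60 eV and E_1 = −54.40/1 = −54.40 eV.
The photon energy is |E_2 − E_1| = 40.80 eV.

40.80 eV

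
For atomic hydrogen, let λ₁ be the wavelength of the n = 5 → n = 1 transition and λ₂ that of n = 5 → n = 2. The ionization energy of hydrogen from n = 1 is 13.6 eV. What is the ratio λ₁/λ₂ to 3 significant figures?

0.219

λ ∝ 1/ΔE ∝ 1/(1/n_f² − 1/n_i²), and the Z² and hc factors cancel in the ratio.
λ₁/λ₂ = (1/2² − 1/5²)/(1/1² − 1/5²) = 0.2100/0.9600 = 0.219.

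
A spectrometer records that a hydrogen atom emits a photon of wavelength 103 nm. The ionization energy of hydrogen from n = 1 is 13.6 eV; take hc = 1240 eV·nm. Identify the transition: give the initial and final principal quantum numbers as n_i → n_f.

n_i = 3, n_f = 1

The photon energy is ΔE = hc/λ = 1240 / 103 = 12.04 eV.
With Z = 1, ΔE = 13.60 × (1/n_f² − 1/n_i²), so 1/n_f² − 1/n_i² = 0.8852.
Trying n_f = 1 gives 1/n_i² = 0.1148, i.e. n_i ≈ 3; this pair matches.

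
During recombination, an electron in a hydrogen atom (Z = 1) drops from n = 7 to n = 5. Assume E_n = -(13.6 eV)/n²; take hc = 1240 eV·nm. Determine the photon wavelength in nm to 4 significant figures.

ΔE = 13.60 × (1/5² − 1/7²) = 13.60 × 0.01959 = 0.2664 eV.
λ = hc/ΔE = 1240 / 0.2664 = 4654 nm.
This line belongs to the Pfund series.

4654 nm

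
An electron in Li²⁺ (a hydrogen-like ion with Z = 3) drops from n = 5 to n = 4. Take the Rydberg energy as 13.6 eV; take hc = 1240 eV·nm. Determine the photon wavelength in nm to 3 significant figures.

450 nm

For Z = 3 the level energies scale as Z², so the effective Rydberg energy is 13.6 × 9 = 122.4 eV.
ΔE = 122.4 × (1/4² − 1/5²) = 122.4 × 0.02250 = 2.754 eV.
λ = hc/ΔE = 1240 / 2.754 = 450 nm.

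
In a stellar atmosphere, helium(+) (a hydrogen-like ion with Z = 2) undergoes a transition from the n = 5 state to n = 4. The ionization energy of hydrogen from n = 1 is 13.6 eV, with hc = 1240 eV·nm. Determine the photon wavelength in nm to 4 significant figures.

1013 nm

For Z = 2 the level energies scale as Z², so the effective Rydberg energy is 13.6 × 4 = 54.40 eV.
ΔE = 54.40 × (1/4² − 1/5²) = 54.40 × 0.02250 = 1.224 eV.
λ = hc/ΔE = 1240 / 1.224 = 1013 nm.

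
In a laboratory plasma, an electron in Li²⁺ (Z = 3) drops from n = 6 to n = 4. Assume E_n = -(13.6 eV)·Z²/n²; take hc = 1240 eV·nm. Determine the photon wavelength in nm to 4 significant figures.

291.8 nm

For Z = 3 the level energies scale as Z², so the effective Rydberg energy is 13.6 × 9 = 122.4 eV.
ΔE = 122.4 × (1/4² − 1/6²) = 122.4 × 0.03472 = 4.250 eV.
λ = hc/ΔE = 1240 / 4.250 = 291.8 nm.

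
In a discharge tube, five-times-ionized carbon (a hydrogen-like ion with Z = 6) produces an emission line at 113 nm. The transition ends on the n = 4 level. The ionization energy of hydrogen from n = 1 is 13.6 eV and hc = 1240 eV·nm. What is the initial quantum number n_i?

n_i = 5

The photon energy is ΔE = hc/λ = 1240 / 113 = 10.97 eV.
With Z = 6, ΔE = 489.6 × (1/n_f² − 1/n_i²), so 1/n_f² − 1/n_i² = 0.02241.
With n_f = 4: 1/n_i² = 1/16 − 0.02241 = 0.04009, so n_i ≈ 4.99.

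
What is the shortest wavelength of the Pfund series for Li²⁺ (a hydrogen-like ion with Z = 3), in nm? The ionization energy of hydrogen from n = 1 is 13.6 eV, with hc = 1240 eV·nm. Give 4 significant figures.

The Pfund series has lower level n_f = 5; the series limit corresponds to n_i → ∞.
ΔE_max = 13.6 × 9 / 5² = 4.896 eV.
λ_min = 1240 / 4.896 = 253.3 nm.

253.3 nm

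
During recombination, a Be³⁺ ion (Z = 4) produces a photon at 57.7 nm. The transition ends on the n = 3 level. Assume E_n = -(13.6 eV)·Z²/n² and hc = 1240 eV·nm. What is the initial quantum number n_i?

n_i = 9

The photon energy is ΔE = hc/λ = 1240 / 57.7 = 21.49 eV.
With Z = 4, ΔE = 217.6 × (1/n_f² − 1/n_i²), so 1/n_f² − 1/n_i² = 0.09876.
With n_f = 3: 1/n_i² = 1/9 − 0.09876 = 0.01235, so n_i ≈ 9.00.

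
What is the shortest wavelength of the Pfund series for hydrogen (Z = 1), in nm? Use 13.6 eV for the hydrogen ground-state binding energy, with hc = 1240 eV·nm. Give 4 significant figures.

2279 nm

The Pfund series has lower level n_f = 5; the series limit corresponds to n_i → ∞.
ΔE_max = 13.6 × 1 / 5² = 0.5440 eV.
λ_min = 1240 / 0.5440 = 2279 nm.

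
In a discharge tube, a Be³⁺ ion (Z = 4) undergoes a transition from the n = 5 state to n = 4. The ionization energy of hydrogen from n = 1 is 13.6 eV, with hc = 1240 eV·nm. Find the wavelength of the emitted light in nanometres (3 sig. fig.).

253 nm

For Z = 4 the level energies scale as Z², so the effective Rydberg energy is 13.6 × 16 = 217.6 eV.
ΔE = 217.6 × (1/4² − 1/5²) = 217.6 × 0.02250 = 4.896 eV.
λ = hc/ΔE = 1240 / 4.896 = 253 nm.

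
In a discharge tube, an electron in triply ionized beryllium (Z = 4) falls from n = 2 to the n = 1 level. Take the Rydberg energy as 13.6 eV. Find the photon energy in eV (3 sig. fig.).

163 eV

The Bohr energies scale as Z², so for Z = 4: E_n = −217.6/n² eV.
E_2 = −217.6/4 = −54.40 eV and E_1 = −217.6/1 = −217.6 eV.
The photon energy is |E_2 − E_1| = 163 eV.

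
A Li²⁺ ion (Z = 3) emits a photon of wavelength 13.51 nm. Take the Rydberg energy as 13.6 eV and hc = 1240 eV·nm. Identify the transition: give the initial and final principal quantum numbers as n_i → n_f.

n_i = 2, n_f = 1

The photon energy is ΔE = hc/λ = 1240 / 13.51 = 91.78 eV.
With Z = 3, ΔE = 122.4 × (1/n_f² − 1/n_i²), so 1/n_f² − 1/n_i² = 0.7499.
Trying n_f = 1 gives 1/n_i² = 0.2501, i.e. n_i ≈ 2; this pair matches.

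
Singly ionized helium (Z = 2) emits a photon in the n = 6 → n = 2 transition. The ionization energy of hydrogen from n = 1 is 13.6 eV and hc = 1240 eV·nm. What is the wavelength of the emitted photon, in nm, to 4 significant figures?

102.6 nm

For Z = 2 the level energies scale as Z², so the effective Rydberg energy is 13.6 × 4 = 54.40 eV.
ΔE = 54.40 × (1/2² − 1/6²) = 54.40 × 0.2222 = 12.09 eV.
λ = hc/ΔE = 1240 / 12.09 = 102.6 nm.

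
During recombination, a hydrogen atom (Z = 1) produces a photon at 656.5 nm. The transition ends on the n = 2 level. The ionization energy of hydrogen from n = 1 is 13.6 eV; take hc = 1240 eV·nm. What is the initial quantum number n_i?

The photon energy is ΔE = hc/λ = 1240 / 656.5 = 1.889 eV.
With Z = 1, ΔE = 13.60 × (1/n_f² − 1/n_i²), so 1/n_f² − 1/n_i² = 0.1389.
With n_f = 2: 1/n_i² = 1/4 − 0.1389 = 0.1111, so n_i ≈ 3.00.

n_i = 3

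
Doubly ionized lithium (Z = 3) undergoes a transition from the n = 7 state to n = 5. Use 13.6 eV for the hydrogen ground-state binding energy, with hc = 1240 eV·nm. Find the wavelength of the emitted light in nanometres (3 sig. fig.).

For Z = 3 the level energies scale as Z², so the effective Rydberg energy is 13.6 × 9 = 122.4 eV.
ΔE = 122.4 × (1/5² − 1/7²) = 122.4 × 0.01959 = 2.398 eV.
λ = hc/ΔE = 1240 / 2.398 = 517 nm.

517 nm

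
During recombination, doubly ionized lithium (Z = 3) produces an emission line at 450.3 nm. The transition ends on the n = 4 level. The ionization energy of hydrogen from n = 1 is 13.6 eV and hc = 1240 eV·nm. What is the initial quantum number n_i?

n_i = 5

The photon energy is ΔE = hc/λ = 1240 / 450.3 = 2.754 eV.
With Z = 3, ΔE = 122.4 × (1/n_f² − 1/n_i²), so 1/n_f² − 1/n_i² = 0.02250.
With n_f = 4: 1/n_i² = 1/16 − 0.02250 = 0.04000, so n_i ≈ 5.00.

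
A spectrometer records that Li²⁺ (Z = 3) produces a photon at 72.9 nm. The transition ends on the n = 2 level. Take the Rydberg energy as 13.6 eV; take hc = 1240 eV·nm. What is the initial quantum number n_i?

n_i = 3

The photon energy is ΔE = hc/λ = 1240 / 72.9 = 17.01 eV.
With Z = 3, ΔE = 122.4 × (1/n_f² − 1/n_i²), so 1/n_f² − 1/n_i² = 0.1390.
With n_f = 2: 1/n_i² = 1/4 − 0.1390 = 0.1110, so n_i ≈ 3.00.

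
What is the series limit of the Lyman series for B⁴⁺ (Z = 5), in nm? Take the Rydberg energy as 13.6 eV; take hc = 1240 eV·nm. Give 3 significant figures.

3.65 nm

The Lyman series has lower level n_f = 1; the series limit corresponds to n_i → ∞.
ΔE_max = 13.6 × 25 / 1² = 340.0 eV.
λ_min = 1240 / 340.0 = 3.65 nm.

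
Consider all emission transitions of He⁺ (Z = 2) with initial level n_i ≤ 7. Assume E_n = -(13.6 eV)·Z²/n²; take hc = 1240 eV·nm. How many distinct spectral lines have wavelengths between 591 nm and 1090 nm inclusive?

Enumerate all n_i → n_f pairs with 1 ≤ n_f < n_i ≤ 7 and compute λ = 1240 / [13.6·4·(1/n_f² − 1/n_i²)].
Lines falling in [591, 1090] nm: 6→4 (656.5 nm), 5→4 (1013 nm).

2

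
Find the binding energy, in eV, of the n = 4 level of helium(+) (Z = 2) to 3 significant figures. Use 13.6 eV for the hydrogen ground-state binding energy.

3.40 eV

E_n = −13.6 Z²/n² = −54.40/n² eV for Z = 2.
E_4 = −54.40/16 = −3.40 eV, so ionization (to E = 0) requires 3.40 eV.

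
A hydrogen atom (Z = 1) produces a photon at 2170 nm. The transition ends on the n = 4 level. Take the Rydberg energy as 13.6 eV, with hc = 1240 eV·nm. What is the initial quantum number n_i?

n_i = 7

The photon energy is ΔE = hc/λ = 1240 / 2170 = 0.5714 eV.
With Z = 1, ΔE = 13.60 × (1/n_f² − 1/n_i²), so 1/n_f² − 1/n_i² = 0.04202.
With n_f = 4: 1/n_i² = 1/16 − 0.04202 = 0.02048, so n_i ≈ 6.99.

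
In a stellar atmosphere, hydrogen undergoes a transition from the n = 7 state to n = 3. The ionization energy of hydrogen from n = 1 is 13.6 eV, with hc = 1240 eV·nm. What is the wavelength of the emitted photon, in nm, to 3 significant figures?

1010 nm

ΔE = 13.60 × (1/3² − 1/7²) = 13.60 × 0.09070 = 1.234 eV.
λ = hc/ΔE = 1240 / 1.234 = 1010 nm.
This line belongs to the Paschen series.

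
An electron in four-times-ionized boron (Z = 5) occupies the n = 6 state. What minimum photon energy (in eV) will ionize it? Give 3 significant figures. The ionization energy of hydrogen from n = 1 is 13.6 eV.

9.44 eV

E_n = −13.6 Z²/n² = −340.0/n² eV for Z = 5.
E_6 = −340.0/36 = −9.44 eV, so ionization (to E = 0) requires 9.44 eV.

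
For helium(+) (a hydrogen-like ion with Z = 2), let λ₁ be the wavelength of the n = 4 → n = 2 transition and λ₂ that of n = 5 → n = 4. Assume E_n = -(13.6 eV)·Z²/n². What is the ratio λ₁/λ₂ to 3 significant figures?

0.120

λ ∝ 1/ΔE ∝ 1/(1/n_f² − 1/n_i²), and the Z² and hc factors cancel in the ratio.
λ₁/λ₂ = (1/4² − 1/5²)/(1/2² − 1/4²) = 0.02250/0.1875 = 0.120.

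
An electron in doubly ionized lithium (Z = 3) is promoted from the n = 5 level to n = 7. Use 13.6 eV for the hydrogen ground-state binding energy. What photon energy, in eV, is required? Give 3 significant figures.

2.40 eV

The Bohr energies scale as Z², so for Z = 3: E_n = −122.4/n² eV.
E_7 = −122.4/49 = −2.498 eV and E_5 = −122.4/25 = −4.896 eV.
The photon energy is |E_7 − E_5| = 2.40 eV.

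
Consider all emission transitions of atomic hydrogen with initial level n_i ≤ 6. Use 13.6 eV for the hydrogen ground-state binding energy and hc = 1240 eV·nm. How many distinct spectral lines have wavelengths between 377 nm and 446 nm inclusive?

2

Enumerate all n_i → n_f pairs with 1 ≤ n_f < n_i ≤ 6 and compute λ = 1240 / [13.6·1·(1/n_f² − 1/n_i²)].
Lines falling in [377, 446] nm: 6→2 (410.3 nm), 5→2 (434.2 nm).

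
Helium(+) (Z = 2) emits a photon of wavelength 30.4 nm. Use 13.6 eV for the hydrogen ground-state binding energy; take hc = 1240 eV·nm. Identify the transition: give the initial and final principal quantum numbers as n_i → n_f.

n_i = 2, n_f = 1

The photon energy is ΔE = hc/λ = 1240 / 30.4 = 40.79 eV.
With Z = 2, ΔE = 54.40 × (1/n_f² − 1/n_i²), so 1/n_f² − 1/n_i² = 0.7498.
Trying n_f = 1 gives 1/n_i² = 0.2502, i.e. n_i ≈ 2; this pair matches.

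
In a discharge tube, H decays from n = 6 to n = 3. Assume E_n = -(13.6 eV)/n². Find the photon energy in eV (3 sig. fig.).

1.13 eV

E_6 = −13.60/36 = −0.3778 eV and E_3 = −13.60/9 = −1.511 eV.
The photon energy is |E_6 − E_3| = 1.13 eV.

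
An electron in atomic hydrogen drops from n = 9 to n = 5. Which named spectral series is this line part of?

The series is set by the lower level: n_f = 5 is the Pfund series.

Pfund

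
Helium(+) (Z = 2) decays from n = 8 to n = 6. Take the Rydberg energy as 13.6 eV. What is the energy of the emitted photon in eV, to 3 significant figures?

The Bohr energies scale as Z², so for Z = 2: E_n = −54.40/n² eV.
E_8 = −54.40/64 = −0.8500 eV and E_6 = −54.40/36 = −1.511 eV.
The photon energy is |E_8 − E_6| = 0.661 eV.

0.661 eV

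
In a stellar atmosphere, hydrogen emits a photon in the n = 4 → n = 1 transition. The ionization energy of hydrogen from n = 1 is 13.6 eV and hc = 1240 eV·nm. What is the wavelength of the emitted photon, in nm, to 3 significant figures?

97.3 nm

ΔE = 13.60 × (1/1² − 1/4²) = 13.60 × 0.9375 = 12.75 eV.
λ = hc/ΔE = 1240 / 12.75 = 97.3 nm.
This line belongs to the Lyman series.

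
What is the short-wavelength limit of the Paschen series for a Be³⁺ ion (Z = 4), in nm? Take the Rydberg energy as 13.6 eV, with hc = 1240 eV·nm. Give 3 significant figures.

The Paschen series has lower level n_f = 3; the series limit corresponds to n_i → ∞.
ΔE_max = 13.6 × 16 / 3² = 24.18 eV.
λ_min = 1240 / 24.18 = 51.3 nm.

51.3 nm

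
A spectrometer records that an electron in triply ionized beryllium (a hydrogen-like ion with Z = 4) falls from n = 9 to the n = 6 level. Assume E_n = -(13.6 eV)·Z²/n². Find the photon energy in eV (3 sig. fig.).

The Bohr energies scale as Z², so for Z = 4: E_n = −217.6/n² eV.
E_9 = −217.6/81 = −2.686 eV and E_6 = −217.6/36 = −6.044 eV.
The photon energy is |E_9 − E_6| = 3.36 eV.

3.36 eV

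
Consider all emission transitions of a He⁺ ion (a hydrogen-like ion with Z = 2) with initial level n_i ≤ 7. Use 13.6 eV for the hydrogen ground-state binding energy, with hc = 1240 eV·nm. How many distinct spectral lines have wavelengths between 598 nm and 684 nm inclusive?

1

Enumerate all n_i → n_f pairs with 1 ≤ n_f < n_i ≤ 7 and compute λ = 1240 / [13.6·4·(1/n_f² − 1/n_i²)].
Lines falling in [598, 684] nm: 6→4 (656.5 nm).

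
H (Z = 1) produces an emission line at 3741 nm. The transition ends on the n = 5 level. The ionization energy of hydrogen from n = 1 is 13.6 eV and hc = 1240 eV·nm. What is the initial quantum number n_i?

The photon energy is ΔE = hc/λ = 1240 / 3741 = 0.3315 eV.
With Z = 1, ΔE = 13.60 × (1/n_f² − 1/n_i²), so 1/n_f² − 1/n_i² = 0.02437.
With n_f = 5: 1/n_i² = 1/25 − 0.02437 = 0.01563, so n_i ≈ 8.00.

n_i = 8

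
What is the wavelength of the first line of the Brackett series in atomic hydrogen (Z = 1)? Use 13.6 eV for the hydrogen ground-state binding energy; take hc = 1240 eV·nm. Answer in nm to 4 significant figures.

The Brackett series terminates on n_f = 4; the first line has n_i = 4+1 = 5.
ΔE = 13.60 × (1/4² − 1/5²) = 0.3060 eV.
λ = 1240 / 0.3060 = 4052 nm.

4052 nm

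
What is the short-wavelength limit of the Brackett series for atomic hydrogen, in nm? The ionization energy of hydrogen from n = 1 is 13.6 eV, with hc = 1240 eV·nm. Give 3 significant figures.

The Brackett series has lower level n_f = 4; the series limit corresponds to n_i → ∞.
ΔE_max = 13.6 × 1 / 4² = 0.8500 eV.
λ_min = 1240 / 0.8500 = 1460 nm.

1460 nm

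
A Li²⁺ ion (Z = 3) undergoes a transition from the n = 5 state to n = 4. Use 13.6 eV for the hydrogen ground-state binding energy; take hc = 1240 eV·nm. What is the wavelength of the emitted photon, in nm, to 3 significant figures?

For Z = 3 the level energies scale as Z², so the effective Rydberg energy is 13.6 × 9 = 122.4 eV.
ΔE = 122.4 × (1/4² − 1/5²) = 122.4 × 0.02250 = 2.754 eV.
λ = hc/ΔE = 1240 / 2.754 = 450 nm.

450 nm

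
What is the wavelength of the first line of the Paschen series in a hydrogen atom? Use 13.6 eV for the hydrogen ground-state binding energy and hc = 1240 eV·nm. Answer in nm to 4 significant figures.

The Paschen series terminates on n_f = 3; the first line has n_i = 3+1 = 4.
ΔE = 13.60 × (1/3² − 1/4²) = 0.6611 eV.
λ = 1240 / 0.6611 = 1876 nm.

1876 nm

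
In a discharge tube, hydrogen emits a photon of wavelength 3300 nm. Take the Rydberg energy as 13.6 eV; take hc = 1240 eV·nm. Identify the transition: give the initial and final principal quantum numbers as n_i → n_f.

The photon energy is ΔE = hc/λ = 1240 / 3300 = 0.3758 eV.
With Z = 1, ΔE = 13.60 × (1/n_f² − 1/n_i²), so 1/n_f² − 1/n_i² = 0.02763.
Trying n_f = 5 gives 1/n_i² = 0.01237, i.e. n_i ≈ 9; this pair matches.

n_i = 9, n_f = 5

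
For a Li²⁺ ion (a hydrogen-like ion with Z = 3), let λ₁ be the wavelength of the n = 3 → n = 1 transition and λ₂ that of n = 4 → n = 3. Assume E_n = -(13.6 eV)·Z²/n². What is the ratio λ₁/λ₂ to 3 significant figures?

λ ∝ 1/ΔE ∝ 1/(1/n_f² − 1/n_i²), and the Z² and hc factors cancel in the ratio.
λ₁/λ₂ = (1/3² − 1/4²)/(1/1² − 1/3²) = 0.04861/0.8889 = 0.0547.

0.0547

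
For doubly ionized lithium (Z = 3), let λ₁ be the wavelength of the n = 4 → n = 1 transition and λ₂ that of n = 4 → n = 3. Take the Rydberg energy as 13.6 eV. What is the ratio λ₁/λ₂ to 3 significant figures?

λ ∝ 1/ΔE ∝ 1/(1/n_f² − 1/n_i²), and the Z² and hc factors cancel in the ratio.
λ₁/λ₂ = (1/3² − 1/4²)/(1/1² − 1/4²) = 0.04861/0.9375 = 0.0519.

0.0519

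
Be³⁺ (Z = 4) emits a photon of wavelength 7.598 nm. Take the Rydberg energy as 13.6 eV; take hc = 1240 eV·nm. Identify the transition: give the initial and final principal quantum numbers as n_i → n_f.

The photon energy is ΔE = hc/λ = 1240 / 7.598 = 163.2 eV.
With Z = 4, ΔE = 217.6 × (1/n_f² − 1/n_i²), so 1/n_f² − 1/n_i² = 0.7500.
Trying n_f = 1 gives 1/n_i² = 0.2500, i.e. n_i ≈ 2; this pair matches.

n_i = 2, n_f = 1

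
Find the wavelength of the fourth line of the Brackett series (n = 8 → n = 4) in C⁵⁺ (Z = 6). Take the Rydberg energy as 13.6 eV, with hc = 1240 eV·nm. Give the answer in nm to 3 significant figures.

54.0 nm

The Brackett series terminates on n_f = 4; the fourth line has n_i = 4+4 = 8.
ΔE = 489.6 × (1/4² − 1/8²) = 22.95 eV.
λ = 1240 / 22.95 = 54.0 nm.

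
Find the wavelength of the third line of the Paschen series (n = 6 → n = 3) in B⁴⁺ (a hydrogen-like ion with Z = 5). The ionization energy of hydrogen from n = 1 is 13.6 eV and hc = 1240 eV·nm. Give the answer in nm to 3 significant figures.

43.8 nm

The Paschen series terminates on n_f = 3; the third line has n_i = 3+3 = 6.
ΔE = 340.0 × (1/3² − 1/6²) = 28.33 eV.
λ = 1240 / 28.33 = 43.8 nm.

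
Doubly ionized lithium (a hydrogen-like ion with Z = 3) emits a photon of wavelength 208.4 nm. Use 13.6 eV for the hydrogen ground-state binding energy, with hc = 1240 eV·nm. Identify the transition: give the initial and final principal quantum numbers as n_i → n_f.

The photon energy is ΔE = hc/λ = 1240 / 208.4 = 5.950 eV.
With Z = 3, ΔE = 122.4 × (1/n_f² − 1/n_i²), so 1/n_f² − 1/n_i² = 0.04861.
Trying n_f = 3 gives 1/n_i² = 0.06250, i.e. n_i ≈ 4; this pair matches.

n_i = 4, n_f = 3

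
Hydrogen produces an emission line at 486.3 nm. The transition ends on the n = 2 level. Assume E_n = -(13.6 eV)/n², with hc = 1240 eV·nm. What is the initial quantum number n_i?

n_i = 4

The photon energy is ΔE = hc/λ = 1240 / 486.3 = 2.550 eV.
With Z = 1, ΔE = 13.60 × (1/n_f² − 1/n_i²), so 1/n_f² − 1/n_i² = 0.1875.
With n_f = 2: 1/n_i² = 1/4 − 0.1875 = 0.06251, so n_i ≈ 4.00.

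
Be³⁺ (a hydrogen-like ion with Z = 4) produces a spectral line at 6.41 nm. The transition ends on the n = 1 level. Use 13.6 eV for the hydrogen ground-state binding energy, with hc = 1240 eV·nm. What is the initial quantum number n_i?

The photon energy is ΔE = hc/λ = 1240 / 6.41 = 193.4 eV.
With Z = 4, ΔE = 217.6 × (1/n_f² − 1/n_i²), so 1/n_f² − 1/n_i² = 0.8890.
With n_f = 1: 1/n_i² = 1/1 − 0.8890 = 0.1110, so n_i ≈ 3.00.

n_i = 3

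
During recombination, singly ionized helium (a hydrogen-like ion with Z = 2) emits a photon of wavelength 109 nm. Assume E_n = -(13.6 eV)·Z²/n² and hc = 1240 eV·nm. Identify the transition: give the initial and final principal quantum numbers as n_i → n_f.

n_i = 5, n_f = 2

The photon energy is ΔE = hc/λ = 1240 / 109 = 11.38 eV.
With Z = 2, ΔE = 54.40 × (1/n_f² − 1/n_i²), so 1/n_f² − 1/n_i² = 0.2091.
Trying n_f = 2 gives 1/n_i² = 0.04088, i.e. n_i ≈ 5; this pair matches.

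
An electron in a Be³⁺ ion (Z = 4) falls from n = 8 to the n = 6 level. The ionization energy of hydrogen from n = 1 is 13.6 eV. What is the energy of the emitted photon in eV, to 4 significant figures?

2.644 eV

The Bohr energies scale as Z², so for Z = 4: E_n = −217.6/n² eV.
E_8 = −217.6/64 = −3.400 eV and E_6 = −217.6/36 = −6.044 eV.
The photon energy is |E_8 − E_6| = 2.644 eV.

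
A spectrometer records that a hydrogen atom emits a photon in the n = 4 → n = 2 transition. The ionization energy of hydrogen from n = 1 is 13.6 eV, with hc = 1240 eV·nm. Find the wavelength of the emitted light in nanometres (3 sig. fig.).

486 nm

ΔE = 13.60 × (1/2² − 1/4²) = 13.60 × 0.1875 = 2.550 eV.
λ = hc/ΔE = 1240 / 2.550 = 486 nm.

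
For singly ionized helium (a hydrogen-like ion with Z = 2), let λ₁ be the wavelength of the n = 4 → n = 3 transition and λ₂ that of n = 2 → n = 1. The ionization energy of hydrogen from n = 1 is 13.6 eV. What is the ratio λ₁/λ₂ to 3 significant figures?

15.4

λ ∝ 1/ΔE ∝ 1/(1/n_f² − 1/n_i²), and the Z² and hc factors cancel in the ratio.
λ₁/λ₂ = (1/1² − 1/2²)/(1/3² − 1/4²) = 0.7500/0.04861 = 15.4.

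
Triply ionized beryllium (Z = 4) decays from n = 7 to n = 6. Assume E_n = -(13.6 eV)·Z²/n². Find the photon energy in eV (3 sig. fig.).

1.60 eV

The Bohr energies scale as Z², so for Z = 4: E_n = −217.6/n² eV.
E_7 = −217.6/49 = −4.441 eV and E_6 = −217.6/36 = −6.044 eV.
The photon energy is |E_7 − E_6| = 1.60 eV.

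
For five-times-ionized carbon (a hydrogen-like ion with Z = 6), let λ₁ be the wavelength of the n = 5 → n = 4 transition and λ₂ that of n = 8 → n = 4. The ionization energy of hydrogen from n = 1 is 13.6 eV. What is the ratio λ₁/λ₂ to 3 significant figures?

λ ∝ 1/ΔE ∝ 1/(1/n_f² − 1/n_i²), and the Z² and hc factors cancel in the ratio.
λ₁/λ₂ = (1/4² − 1/8²)/(1/4² − 1/5²) = 0.04688/0.02250 = 2.08.

2.08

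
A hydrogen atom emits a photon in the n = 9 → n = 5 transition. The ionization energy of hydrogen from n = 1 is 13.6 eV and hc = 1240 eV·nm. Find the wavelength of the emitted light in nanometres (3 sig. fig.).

ΔE = 13.60 × (1/5² − 1/9²) = 13.60 × 0.02765 = 0.3761 eV.
λ = hc/ΔE = 1240 / 0.3761 = 3300 nm.

3300 nm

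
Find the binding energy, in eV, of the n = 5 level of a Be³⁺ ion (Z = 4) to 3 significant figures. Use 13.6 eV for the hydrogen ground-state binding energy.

E_n = −13.6 Z²/n² = −217.6/n² eV for Z = 4.
E_5 = −217.6/25 = −8.70 eV, so ionization (to E = 0) requires 8.70 eV.

8.70 eV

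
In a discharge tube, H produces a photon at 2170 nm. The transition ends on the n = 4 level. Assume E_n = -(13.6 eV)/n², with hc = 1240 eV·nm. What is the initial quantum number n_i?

n_i = 7

The photon energy is ΔE = hc/λ = 1240 / 2170 = 0.5714 eV.
With Z = 1, ΔE = 13.60 × (1/n_f² − 1/n_i²), so 1/n_f² − 1/n_i² = 0.04202.
With n_f = 4: 1/n_i² = 1/16 − 0.04202 = 0.02048, so n_i ≈ 6.99.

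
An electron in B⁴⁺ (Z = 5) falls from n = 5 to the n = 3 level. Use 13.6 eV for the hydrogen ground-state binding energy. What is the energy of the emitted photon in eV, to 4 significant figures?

The Bohr energies scale as Z², so for Z = 5: E_n = −340.0/n² eV.
E_5 = −340.0/25 = −13.60 eV and E_3 = −340.0/9 = −37.78 eV.
The photon energy is |E_5 − E_3| = 24.18 eV.

24.18 eV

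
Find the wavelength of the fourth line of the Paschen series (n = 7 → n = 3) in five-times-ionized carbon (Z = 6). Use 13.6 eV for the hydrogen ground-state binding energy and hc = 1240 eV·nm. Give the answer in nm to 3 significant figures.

The Paschen series terminates on n_f = 3; the fourth line has n_i = 3+4 = 7.
ΔE = 489.6 × (1/3² − 1/7²) = 44.41 eV.
λ = 1240 / 44.41 = 27.9 nm.

27.9 nm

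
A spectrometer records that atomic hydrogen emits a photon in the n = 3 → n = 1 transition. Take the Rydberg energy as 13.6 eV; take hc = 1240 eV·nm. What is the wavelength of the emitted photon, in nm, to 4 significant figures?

102.6 nm

ΔE = 13.60 × (1/1² − 1/3²) = 13.60 × 0.8889 = 12.09 eV.
λ = hc/ΔE = 1240 / 12.09 = 102.6 nm.
This line belongs to the Lyman series.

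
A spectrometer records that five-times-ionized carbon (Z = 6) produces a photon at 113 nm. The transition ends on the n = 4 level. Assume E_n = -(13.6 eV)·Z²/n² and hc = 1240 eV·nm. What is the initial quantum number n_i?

The photon energy is ΔE = hc/λ = 1240 / 113 = 10.97 eV.
With Z = 6, ΔE = 489.6 × (1/n_f² − 1/n_i²), so 1/n_f² − 1/n_i² = 0.02241.
With n_f = 4: 1/n_i² = 1/16 − 0.02241 = 0.04009, so n_i ≈ 4.99.

n_i = 5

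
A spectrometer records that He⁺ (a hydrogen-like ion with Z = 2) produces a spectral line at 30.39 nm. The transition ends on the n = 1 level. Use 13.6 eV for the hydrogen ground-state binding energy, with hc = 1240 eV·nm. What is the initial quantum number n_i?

n_i = 2

The photon energy is ΔE = hc/λ = 1240 / 30.39 = 40.80 eV.
With Z = 2, ΔE = 54.40 × (1/n_f² − 1/n_i²), so 1/n_f² − 1/n_i² = 0.7501.
With n_f = 1: 1/n_i² = 1/1 − 0.7501 = 0.2499, so n_i ≈ 2.00.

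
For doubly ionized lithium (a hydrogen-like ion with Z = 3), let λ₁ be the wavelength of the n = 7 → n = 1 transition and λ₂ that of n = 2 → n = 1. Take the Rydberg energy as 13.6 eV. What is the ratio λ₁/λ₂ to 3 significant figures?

λ ∝ 1/ΔE ∝ 1/(1/n_f² − 1/n_i²), and the Z² and hc factors cancel in the ratio.
λ₁/λ₂ = (1/1² − 1/2²)/(1/1² − 1/7²) = 0.7500/0.9796 = 0.766.

0.766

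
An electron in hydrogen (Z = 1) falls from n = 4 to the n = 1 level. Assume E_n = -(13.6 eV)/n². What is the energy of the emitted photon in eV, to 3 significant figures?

12.8 eV

E_4 = −13.60/16 = −0.8500 eV and E_1 = −13.60/1 = −13.60 eV.
The photon energy is |E_4 − E_1| = 12.8 eV.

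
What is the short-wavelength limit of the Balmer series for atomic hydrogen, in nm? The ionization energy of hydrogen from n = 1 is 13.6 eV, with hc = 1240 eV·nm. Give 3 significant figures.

365 nm

The Balmer series has lower level n_f = 2; the series limit corresponds to n_i → ∞.
ΔE_max = 13.6 × 1 / 2² = 3.400 eV.
λ_min = 1240 / 3.400 = 365 nm.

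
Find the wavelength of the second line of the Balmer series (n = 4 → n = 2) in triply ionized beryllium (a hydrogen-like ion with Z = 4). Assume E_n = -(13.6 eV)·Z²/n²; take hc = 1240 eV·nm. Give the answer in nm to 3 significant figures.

The Balmer series terminates on n_f = 2; the second line has n_i = 2+2 = 4.
ΔE = 217.6 × (1/2² − 1/4²) = 40.80 eV.
λ = 1240 / 40.80 = 30.4 nm.

30.4 nm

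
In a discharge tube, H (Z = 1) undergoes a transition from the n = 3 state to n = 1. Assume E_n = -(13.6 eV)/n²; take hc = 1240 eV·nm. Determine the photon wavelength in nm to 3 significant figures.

103 nm

ΔE = 13.60 × (1/1² − 1/3²) = 13.60 × 0.8889 = 12.09 eV.
λ = hc/ΔE = 1240 / 12.09 = 103 nm.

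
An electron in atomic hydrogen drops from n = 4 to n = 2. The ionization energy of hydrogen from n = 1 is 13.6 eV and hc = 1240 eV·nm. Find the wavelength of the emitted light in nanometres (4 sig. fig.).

ΔE = 13.60 × (1/2² − 1/4²) = 13.60 × 0.1875 = 2.550 eV.
λ = hc/ΔE = 1240 / 2.550 = 486.3 nm.

486.3 nm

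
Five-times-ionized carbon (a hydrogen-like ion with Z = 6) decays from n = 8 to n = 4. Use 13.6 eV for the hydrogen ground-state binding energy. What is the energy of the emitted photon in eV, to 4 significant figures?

The Bohr energies scale as Z², so for Z = 6: E_n = −489.6/n² eV.
E_8 = −489.6/64 = −7.650 eV and E_4 = −489.6/16 = −30.60 eV.
The photon energy is |E_8 − E_4| = 22.95 eV.

22.95 eV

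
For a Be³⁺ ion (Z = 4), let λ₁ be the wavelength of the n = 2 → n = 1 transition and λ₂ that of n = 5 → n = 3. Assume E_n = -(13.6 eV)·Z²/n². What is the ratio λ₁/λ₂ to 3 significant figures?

0.0948

λ ∝ 1/ΔE ∝ 1/(1/n_f² − 1/n_i²), and the Z² and hc factors cancel in the ratio.
λ₁/λ₂ = (1/3² − 1/5²)/(1/1² − 1/2²) = 0.07111/0.7500 = 0.0948.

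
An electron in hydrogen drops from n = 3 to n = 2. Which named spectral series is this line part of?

Balmer

The series is set by the lower level: n_f = 2 is the Balmer series.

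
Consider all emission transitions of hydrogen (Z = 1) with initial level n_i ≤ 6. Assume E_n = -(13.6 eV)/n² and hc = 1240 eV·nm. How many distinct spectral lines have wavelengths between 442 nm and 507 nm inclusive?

1

Enumerate all n_i → n_f pairs with 1 ≤ n_f < n_i ≤ 6 and compute λ = 1240 / [13.6·1·(1/n_f² − 1/n_i²)].
Lines falling in [442, 507] nm: 4→2 (486.3 nm).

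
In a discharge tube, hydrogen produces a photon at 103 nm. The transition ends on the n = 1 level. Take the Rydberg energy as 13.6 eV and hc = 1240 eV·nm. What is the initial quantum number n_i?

n_i = 3

The photon energy is ΔE = hc/λ = 1240 / 103 = 12.04 eV.
With Z = 1, ΔE = 13.60 × (1/n_f² − 1/n_i²), so 1/n_f² − 1/n_i² = 0.8852.
With n_f = 1: 1/n_i² = 1/1 − 0.8852 = 0.1148, so n_i ≈ 2.95.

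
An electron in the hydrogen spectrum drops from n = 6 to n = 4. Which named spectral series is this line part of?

The series is set by the lower level: n_f = 4 is the Brackett series.

Brackett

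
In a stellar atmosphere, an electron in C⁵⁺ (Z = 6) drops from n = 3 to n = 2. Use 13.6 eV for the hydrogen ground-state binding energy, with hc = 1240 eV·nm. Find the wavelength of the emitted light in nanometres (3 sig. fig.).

18.2 nm

For Z = 6 the level energies scale as Z², so the effective Rydberg energy is 13.6 × 36 = 489.6 eV.
ΔE = 489.6 × (1/2² − 1/3²) = 489.6 × 0.1389 = 68.00 eV.
λ = hc/ΔE = 1240 / 68.00 = 18.2 nm.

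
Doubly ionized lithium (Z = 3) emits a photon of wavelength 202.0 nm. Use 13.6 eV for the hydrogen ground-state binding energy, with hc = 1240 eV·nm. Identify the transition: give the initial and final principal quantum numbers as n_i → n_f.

The photon energy is ΔE = hc/λ = 1240 / 202.0 = 6.139 eV.
With Z = 3, ΔE = 122.4 × (1/n_f² − 1/n_i²), so 1/n_f² − 1/n_i² = 0.05015.
Trying n_f = 4 gives 1/n_i² = 0.01235, i.e. n_i ≈ 9; this pair matches.

n_i = 9, n_f = 4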